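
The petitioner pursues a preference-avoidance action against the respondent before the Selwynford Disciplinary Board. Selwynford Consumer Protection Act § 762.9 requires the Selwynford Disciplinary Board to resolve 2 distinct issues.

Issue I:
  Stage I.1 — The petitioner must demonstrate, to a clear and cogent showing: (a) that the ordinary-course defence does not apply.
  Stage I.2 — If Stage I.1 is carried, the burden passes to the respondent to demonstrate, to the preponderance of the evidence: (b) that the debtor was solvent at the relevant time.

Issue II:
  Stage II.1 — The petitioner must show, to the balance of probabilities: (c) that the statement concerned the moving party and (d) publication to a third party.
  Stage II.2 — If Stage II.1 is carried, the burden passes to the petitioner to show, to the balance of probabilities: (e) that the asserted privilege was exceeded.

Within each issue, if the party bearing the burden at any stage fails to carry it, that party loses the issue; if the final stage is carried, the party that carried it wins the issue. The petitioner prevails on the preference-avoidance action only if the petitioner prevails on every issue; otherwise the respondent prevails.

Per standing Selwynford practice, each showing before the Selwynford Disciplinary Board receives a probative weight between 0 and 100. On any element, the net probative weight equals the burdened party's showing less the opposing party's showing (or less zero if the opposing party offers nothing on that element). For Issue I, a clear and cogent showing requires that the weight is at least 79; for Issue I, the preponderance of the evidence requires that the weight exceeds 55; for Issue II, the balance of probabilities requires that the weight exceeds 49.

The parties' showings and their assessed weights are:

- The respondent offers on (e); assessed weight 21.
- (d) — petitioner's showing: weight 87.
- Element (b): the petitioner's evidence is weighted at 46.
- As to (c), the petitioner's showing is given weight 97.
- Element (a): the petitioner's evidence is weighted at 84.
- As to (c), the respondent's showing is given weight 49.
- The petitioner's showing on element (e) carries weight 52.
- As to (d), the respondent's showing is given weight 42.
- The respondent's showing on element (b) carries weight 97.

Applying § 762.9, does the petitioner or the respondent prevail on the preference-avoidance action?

— Issue I —
Stage I.1 (petitioner, a clear and cogent showing, weight is at least 79): (a) 84 ≥ 79 — meets.
  The petitioner carries Stage I.1; the respondent now bears the burden.
Stage I.2 (respondent, the preponderance of the evidence, weight exceeds 55): (b) net 97−46=51 ≤ 55 — fails.
  Not every element is met, so the respondent fails to carry Stage I.2.
The petitioner prevails on this issue.
— Issue II —
Stage II.1 — burden on petitioner; standard: the balance of probabilities (weight exceeds 49).
    (c): 97 − 49 = 48 ≤ 49 [not met]
    (d): 87 − 42 = 45 ≤ 49 [not met]
  Stage II.1 not carried; the petitioner fails its burden.
The respondent prevails on this issue.
Per-issue: Issue I → petitioner; Issue II → respondent. The petitioner must prevail on every issue; overall, the respondent prevails.

respondent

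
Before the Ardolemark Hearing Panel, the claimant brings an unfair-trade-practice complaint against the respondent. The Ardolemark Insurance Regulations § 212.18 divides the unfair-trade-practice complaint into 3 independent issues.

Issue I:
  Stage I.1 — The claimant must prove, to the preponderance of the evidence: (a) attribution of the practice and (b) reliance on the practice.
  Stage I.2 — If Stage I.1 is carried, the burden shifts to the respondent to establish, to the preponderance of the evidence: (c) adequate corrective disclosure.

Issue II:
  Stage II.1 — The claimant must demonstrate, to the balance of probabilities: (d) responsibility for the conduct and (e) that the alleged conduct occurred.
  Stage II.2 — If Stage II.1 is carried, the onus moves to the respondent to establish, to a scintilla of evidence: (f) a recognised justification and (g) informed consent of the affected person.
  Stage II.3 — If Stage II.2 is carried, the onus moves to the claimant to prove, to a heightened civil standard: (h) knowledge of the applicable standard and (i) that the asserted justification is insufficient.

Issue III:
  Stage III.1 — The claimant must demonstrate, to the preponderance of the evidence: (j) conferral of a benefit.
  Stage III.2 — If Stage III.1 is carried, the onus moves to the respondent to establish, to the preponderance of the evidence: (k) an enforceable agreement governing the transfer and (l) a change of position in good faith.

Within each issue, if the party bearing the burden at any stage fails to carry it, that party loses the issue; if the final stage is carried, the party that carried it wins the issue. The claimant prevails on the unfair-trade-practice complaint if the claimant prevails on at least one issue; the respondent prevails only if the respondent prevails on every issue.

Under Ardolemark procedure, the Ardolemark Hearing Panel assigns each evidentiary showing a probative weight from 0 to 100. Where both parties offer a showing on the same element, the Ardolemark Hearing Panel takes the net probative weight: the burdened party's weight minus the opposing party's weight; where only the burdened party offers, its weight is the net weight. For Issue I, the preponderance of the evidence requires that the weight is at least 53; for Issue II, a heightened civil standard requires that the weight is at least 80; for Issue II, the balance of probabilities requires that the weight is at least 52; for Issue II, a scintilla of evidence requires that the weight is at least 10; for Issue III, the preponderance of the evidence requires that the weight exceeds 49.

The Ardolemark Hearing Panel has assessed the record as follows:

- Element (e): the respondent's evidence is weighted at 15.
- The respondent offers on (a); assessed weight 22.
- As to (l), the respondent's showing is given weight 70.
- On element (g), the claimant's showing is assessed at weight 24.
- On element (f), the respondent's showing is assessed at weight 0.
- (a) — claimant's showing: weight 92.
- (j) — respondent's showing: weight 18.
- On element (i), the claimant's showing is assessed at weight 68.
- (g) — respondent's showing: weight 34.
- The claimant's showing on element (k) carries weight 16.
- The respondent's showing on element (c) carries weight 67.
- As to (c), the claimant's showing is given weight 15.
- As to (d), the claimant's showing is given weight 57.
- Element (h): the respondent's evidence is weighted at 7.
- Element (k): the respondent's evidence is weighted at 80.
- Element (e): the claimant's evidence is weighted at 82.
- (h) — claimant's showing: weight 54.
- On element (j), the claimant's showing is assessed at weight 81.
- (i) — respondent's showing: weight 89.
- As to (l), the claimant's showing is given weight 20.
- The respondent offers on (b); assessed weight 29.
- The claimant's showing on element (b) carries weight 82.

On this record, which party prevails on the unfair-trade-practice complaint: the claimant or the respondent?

— Issue I —
Stage I.1 — burden on claimant; standard: the preponderance of the evidence (weight is at least 53).
    (a): 92 − 22 = 70 ≥ 53 [met]
    (b): 82 − 29 = 53 ≥ 53 [met]
  Stage I.1 is satisfied; the onus moves to the respondent.
Stage I.2 — burden on respondent; standard: the preponderance of the evidence (weight is at least 53).
    (c): 67 − 15 = 52 < 53 [not met]
  Stage I.2 not carried; the respondent fails its burden.
The claimant prevails on this issue.
— Issue II —
Stage II.1 — burden on claimant; standard: the balance of probabilities (weight is at least 52).
    (d): 57 ≥ 52 [met]
    (e): 82 − 15 = 67 ≥ 52 [met]
  All elements met. The burden passes to the respondent.
Stage II.2 — burden on respondent; standard: a scintilla of evidence (weight is at least 10).
    (f): 0 < 10 [not met]
    (g): 34 − 24 = 10 ≥ 10 [met]
  The respondent does not carry Stage II.2.
So the claimant prevails on this issue.
— Issue III —
Stage III.1 (claimant, the preponderance of the evidence, weight exceeds 49): (j) net 81−18=63 > 49 — meets.
  The claimant carries Stage III.1; the respondent now bears the burden.
Stage III.2 (respondent, the preponderance of the evidence, weight exceeds 49): (k) net 80−16=64 > 49 — meets; (l) net 70−20=50 > 49 — meets.
  Stage III.2 carried; the final stage is satisfied.
All stages carried — the respondent prevails on this issue.
Per-issue: Issue I → claimant; Issue II → claimant; Issue III → respondent. The claimant must prevail on at least one issue; overall, the claimant prevails.

claimant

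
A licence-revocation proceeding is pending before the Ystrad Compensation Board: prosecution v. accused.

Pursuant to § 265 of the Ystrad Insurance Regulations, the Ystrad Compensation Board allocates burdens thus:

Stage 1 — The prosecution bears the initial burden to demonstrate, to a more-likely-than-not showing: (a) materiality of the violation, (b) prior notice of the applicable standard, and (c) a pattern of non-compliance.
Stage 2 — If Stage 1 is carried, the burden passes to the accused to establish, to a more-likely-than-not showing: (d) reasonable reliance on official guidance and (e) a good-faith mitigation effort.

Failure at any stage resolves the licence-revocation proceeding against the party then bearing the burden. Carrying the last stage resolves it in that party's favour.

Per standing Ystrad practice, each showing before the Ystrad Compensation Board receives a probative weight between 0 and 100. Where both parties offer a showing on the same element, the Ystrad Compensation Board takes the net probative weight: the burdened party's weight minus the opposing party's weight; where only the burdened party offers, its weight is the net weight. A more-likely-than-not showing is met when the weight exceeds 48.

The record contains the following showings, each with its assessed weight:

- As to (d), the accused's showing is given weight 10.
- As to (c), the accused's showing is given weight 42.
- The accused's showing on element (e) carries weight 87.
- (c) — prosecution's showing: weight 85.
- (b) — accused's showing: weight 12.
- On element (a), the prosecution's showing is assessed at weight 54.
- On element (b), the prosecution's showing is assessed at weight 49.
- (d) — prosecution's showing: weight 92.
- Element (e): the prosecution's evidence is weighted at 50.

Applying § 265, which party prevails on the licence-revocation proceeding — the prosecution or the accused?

accused

At Stage 1 the prosecution must meet a more-likely-than-not showing (weight exceeds 48): on (a) the weight is 54, > 48, so (a) meets the standard; on (b) the weight is 49 less the opposing 12 gives net 37, which does not exceed 48, so (b) does not meet the standard; on (c) the weight is 85 less the opposing 42 gives net 43, which does not exceed 48, so (c) does not meet the standard.
  The prosecution does not carry Stage 1.
The accused prevails.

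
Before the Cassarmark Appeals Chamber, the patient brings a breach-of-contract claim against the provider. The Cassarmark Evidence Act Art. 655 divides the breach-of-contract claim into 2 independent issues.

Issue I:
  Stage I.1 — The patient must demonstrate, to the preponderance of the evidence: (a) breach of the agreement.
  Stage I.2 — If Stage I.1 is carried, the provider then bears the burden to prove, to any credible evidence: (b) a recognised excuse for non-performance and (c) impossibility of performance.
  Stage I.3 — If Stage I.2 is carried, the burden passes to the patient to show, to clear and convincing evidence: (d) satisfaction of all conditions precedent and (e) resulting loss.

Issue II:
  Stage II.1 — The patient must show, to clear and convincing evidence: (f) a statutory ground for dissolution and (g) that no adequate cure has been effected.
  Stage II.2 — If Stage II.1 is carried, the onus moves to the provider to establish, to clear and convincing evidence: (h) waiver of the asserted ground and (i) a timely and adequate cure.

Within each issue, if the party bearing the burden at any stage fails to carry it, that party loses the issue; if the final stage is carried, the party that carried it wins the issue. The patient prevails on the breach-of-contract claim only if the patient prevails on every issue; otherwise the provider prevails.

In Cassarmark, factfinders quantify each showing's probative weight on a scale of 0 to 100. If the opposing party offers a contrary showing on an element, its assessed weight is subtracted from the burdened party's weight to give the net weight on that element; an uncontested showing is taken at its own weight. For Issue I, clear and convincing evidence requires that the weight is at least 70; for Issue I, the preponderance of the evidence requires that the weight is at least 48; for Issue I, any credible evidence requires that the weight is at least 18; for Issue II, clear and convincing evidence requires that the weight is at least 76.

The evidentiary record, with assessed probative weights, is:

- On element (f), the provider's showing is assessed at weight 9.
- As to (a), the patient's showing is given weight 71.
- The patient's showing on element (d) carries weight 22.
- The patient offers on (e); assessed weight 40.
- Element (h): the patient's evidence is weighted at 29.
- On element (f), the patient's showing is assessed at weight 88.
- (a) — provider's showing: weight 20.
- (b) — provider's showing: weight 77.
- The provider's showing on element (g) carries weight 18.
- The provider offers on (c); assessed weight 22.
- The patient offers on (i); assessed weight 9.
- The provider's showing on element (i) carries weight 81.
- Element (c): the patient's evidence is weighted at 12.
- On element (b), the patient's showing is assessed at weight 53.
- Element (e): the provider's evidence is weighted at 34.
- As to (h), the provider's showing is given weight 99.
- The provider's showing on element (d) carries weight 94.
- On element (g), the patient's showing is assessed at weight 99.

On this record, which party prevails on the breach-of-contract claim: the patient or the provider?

— Issue I —
Stage I.1 — burden on patient; standard: the preponderance of the evidence (weight is at least 48).
    (a): 71 − 20 = 51 ≥ 48 [met]
  All elements met. The burden passes to the provider.
Stage I.2 — burden on provider; standard: any credible evidence (weight is at least 18).
    (b): 77 − 53 = 24 ≥ 18 [met]
    (c): 22 − 12 = 10 < 18 [not met]
  The provider does not carry Stage I.2.
So the patient prevails on this issue.
— Issue II —
Stage II.1 — burden on patient; standard: clear and convincing evidence (weight is at least 76).
    (f): 88 − 9 = 79 ≥ 76 [met]
    (g): 99 − 18 = 81 ≥ 76 [met]
  Stage II.1 carried; the burden shifts to the provider.
Stage II.2 — burden on provider; standard: clear and convincing evidence (weight is at least 76).
    (h): 99 − 29 = 70 < 76 [not met]
    (i): 81 − 9 = 72 < 76 [not met]
  Not every element is met, so the provider fails to carry Stage II.2.
The patient prevails on this issue.
Per-issue: Issue I → patient; Issue II → patient. The patient must prevail on every issue; overall, the patient prevails.

patient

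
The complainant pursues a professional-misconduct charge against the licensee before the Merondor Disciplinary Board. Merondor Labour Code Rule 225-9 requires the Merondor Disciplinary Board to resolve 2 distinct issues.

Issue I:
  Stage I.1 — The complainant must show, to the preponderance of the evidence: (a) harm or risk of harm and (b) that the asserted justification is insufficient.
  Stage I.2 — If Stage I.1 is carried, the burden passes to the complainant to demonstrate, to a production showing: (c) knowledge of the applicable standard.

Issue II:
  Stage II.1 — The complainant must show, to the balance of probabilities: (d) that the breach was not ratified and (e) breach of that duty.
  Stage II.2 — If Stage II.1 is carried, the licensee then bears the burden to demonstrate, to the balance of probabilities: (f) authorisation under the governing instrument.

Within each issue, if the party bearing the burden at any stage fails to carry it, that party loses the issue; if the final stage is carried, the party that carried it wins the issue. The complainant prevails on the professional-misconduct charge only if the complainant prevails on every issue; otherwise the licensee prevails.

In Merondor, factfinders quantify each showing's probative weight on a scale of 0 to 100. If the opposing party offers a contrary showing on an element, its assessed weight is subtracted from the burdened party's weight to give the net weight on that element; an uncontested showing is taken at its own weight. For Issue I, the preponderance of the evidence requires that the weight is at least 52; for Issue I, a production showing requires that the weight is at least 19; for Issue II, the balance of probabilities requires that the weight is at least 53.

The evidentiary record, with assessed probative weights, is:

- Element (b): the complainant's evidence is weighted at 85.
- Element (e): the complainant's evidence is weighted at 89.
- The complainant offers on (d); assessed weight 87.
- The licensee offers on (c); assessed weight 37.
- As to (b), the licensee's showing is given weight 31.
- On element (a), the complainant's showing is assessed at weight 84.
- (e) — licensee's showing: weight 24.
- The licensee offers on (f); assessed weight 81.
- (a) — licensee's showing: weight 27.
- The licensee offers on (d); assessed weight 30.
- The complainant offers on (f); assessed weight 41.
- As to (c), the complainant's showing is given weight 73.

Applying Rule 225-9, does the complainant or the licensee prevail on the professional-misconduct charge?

complainant

— Issue I —
At Stage I.1 the complainant must meet the preponderance of the evidence (weight is at least 52): on (a) the weight is 84 less the opposing 27 gives net 57, which does reach 52, so (a) meets the standard; on (b) the weight is 85 less the opposing 31 gives net 54, ≥ 52, so (b) meets the standard.
  Stage I.1 is satisfied; the complainant continues to bear the burden.
At Stage I.2 the complainant must meet a production showing (weight is at least 19): on (c) the weight is 73 less the opposing 37 gives net 36, which does reach 19, so (c) meets the standard.
  Stage I.2 carried; the final stage is satisfied.
Every stage carried; the complainant prevails on this issue.
— Issue II —
Stage II.1 — burden on complainant; standard: the balance of probabilities (weight is at least 53).
    (d): 87 − 30 = 57 ≥ 53 [met]
    (e): 89 − 24 = 65 ≥ 53 [met]
  All elements met. The burden passes to the licensee.
Stage II.2 — burden on licensee; standard: the balance of probabilities (weight is at least 53).
    (f): 81 − 41 = 40 < 53 [not met]
  The licensee does not carry Stage II.2.
The complainant prevails on this issue.
Per-issue: Issue I → complainant; Issue II → complainant. The complainant must prevail on every issue; overall, the complainant prevails.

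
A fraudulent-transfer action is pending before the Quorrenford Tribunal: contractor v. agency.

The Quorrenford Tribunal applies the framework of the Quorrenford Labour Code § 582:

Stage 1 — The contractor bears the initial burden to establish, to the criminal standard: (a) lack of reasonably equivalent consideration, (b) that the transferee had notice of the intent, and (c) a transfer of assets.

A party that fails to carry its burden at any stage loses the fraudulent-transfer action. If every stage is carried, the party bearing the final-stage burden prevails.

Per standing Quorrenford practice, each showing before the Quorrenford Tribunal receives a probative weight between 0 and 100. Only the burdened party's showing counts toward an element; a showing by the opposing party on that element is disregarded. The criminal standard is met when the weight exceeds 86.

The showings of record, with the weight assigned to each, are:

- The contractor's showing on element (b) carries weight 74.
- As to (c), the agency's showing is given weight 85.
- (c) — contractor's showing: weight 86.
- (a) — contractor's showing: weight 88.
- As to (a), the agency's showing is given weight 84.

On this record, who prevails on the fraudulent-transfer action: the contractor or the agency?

Stage 1 — burden on contractor; standard: the criminal standard (weight exceeds 86).
    (a): 88 (agency's 84 disregarded) > 86 [met]
    (b): 74 ≤ 86 [not met]
    (c): 86 (agency's 85 disregarded) ≤ 86 [not met]
  Not every element is met, so the contractor fails to carry Stage 1.
So the agency prevails.

agency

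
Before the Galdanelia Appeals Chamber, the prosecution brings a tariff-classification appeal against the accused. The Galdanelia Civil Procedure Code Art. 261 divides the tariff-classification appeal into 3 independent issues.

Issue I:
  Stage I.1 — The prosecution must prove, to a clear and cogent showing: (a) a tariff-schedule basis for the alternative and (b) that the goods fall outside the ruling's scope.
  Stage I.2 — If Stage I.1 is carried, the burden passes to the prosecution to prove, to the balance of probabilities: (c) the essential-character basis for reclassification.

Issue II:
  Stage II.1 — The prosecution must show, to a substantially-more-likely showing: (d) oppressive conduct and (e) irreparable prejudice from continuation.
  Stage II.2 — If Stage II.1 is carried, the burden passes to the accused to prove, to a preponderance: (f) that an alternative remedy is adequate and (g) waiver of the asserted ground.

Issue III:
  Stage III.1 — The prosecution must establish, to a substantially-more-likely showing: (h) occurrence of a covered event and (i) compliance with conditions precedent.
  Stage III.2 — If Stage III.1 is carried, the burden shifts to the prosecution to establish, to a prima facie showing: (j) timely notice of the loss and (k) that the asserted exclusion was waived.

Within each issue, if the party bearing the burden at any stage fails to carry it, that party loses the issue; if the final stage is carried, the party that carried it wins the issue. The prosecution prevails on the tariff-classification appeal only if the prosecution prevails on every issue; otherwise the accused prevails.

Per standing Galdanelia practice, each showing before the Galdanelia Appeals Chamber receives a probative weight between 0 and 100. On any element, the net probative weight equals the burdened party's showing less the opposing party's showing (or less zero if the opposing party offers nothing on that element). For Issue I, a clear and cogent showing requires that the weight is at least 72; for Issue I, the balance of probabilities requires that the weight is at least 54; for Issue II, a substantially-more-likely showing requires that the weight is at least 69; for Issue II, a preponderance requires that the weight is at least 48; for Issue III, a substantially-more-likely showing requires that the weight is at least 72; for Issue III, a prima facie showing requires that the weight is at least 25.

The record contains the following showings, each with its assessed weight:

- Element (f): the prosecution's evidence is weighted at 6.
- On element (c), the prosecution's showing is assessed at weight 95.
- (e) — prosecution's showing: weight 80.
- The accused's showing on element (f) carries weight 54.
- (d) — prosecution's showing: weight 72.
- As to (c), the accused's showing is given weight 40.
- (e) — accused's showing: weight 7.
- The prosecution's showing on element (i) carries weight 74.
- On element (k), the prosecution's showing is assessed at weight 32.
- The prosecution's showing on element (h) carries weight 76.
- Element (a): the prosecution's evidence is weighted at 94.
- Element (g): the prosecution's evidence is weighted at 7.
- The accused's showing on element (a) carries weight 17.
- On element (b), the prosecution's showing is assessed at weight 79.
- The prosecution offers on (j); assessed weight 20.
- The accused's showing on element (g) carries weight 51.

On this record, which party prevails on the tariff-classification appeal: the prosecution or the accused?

— Issue I —
At Stage I.1 the prosecution must meet a clear and cogent showing (weight is at least 72): on (a) the weight is 94 less the opposing 17 gives net 77, ≥ 72, so (a) meets the standard; on (b) the weight is 79, which does reach 72, so (b) meets the standard.
  Stage I.1 is satisfied; the prosecution continues to bear the burden.
At Stage I.2 the prosecution must meet the balance of probabilities (weight is at least 54): on (c) the weight is 95 less the opposing 40 gives net 55, ≥ 54, so (c) meets the standard.
  Stage I.2 carried; the final stage is satisfied.
Every stage carried; the prosecution prevails on this issue.
— Issue II —
Stage II.1 (prosecution, a substantially-more-likely showing, weight is at least 69): (d) 72 ≥ 69 — meets; (e) net 80−7=73 ≥ 69 — meets.
  Stage II.1 is satisfied; the onus moves to the accused.
Stage II.2 (accused, a preponderance, weight is at least 48): (f) net 54−6=48 ≥ 48 — meets; (g) net 51−7=44 < 48 — fails.
  Stage II.2 not carried; the accused fails its burden.
So the prosecution prevails on this issue.
— Issue III —
Stage III.1 (prosecution, a substantially-more-likely showing, weight is at least 72): (h) 76 ≥ 72 — meets; (i) 74 ≥ 72 — meets.
  Stage III.1 carried; the burden remains with the prosecution.
Stage III.2 (prosecution, a prima facie showing, weight is at least 25): (j) 20 < 25 — fails; (k) 32 ≥ 25 — meets.
  The prosecution does not carry Stage III.2.
The analysis ends at Stage III.2; the accused prevails on this issue.
Per-issue: Issue I → prosecution; Issue II → prosecution; Issue III → accused. The prosecution must prevail on every issue; overall, the accused prevails.

accused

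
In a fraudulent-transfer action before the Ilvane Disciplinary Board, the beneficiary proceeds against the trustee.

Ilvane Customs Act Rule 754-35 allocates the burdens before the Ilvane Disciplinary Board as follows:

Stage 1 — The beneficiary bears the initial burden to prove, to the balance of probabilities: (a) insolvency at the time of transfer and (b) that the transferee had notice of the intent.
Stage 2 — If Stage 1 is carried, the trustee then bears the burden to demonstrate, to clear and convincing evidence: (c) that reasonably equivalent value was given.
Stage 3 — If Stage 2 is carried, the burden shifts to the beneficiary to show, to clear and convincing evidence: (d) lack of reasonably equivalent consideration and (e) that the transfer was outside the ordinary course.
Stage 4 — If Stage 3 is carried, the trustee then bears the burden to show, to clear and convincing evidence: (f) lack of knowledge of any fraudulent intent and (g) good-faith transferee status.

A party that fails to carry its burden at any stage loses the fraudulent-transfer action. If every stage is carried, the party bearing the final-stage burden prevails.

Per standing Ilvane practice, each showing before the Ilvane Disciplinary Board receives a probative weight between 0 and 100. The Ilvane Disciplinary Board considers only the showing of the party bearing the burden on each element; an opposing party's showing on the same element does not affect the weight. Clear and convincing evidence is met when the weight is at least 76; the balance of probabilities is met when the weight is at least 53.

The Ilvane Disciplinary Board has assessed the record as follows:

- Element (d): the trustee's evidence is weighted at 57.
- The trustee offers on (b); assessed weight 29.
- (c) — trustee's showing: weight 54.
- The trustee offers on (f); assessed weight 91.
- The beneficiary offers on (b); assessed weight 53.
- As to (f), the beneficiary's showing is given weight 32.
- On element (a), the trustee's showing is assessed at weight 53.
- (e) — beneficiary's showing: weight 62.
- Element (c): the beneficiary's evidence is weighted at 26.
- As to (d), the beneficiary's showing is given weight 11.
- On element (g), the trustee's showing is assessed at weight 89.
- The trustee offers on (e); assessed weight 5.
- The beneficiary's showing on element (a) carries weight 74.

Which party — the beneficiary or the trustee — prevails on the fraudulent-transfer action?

Stage 1 (beneficiary, the balance of probabilities, weight is at least 53): (a) 74 (trustee's 53 disregarded) ≥ 53 — meets; (b) 53 (trustee's 29 disregarded) ≥ 53 — meets.
  All elements met. The burden passes to the trustee.
Stage 2 (trustee, clear and convincing evidence, weight is at least 76): (c) 54 (beneficiary's 26 disregarded) < 76 — fails.
  Not every element is met, so the trustee fails to carry Stage 2.
So the beneficiary prevails.

beneficiary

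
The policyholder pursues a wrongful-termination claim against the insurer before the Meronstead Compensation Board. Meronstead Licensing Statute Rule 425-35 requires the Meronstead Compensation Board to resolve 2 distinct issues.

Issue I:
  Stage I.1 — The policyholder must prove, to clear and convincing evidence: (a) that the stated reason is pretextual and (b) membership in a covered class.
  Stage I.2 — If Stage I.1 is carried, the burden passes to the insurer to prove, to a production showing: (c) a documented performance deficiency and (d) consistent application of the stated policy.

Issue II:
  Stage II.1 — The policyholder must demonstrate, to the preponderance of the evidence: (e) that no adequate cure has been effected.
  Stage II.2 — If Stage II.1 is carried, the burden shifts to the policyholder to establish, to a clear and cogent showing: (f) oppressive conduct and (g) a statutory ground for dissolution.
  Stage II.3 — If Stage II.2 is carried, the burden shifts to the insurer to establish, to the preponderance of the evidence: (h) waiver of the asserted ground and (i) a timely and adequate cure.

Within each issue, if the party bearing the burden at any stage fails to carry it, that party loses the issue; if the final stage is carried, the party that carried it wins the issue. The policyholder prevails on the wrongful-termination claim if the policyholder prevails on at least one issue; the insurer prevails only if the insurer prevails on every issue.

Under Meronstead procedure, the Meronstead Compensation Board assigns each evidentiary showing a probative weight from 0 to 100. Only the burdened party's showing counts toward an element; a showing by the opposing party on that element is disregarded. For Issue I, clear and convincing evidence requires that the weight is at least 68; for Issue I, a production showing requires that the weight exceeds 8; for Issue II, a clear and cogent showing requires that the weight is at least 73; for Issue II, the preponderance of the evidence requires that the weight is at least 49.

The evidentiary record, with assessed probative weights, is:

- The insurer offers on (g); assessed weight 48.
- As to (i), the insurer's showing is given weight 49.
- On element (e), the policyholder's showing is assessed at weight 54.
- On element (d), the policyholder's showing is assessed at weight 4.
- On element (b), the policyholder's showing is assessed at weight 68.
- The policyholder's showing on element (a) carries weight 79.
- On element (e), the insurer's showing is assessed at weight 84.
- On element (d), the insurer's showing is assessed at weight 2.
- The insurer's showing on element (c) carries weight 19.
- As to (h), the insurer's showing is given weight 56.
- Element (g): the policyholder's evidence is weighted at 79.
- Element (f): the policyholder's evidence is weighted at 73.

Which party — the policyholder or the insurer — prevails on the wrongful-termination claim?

— Issue I —
At Stage I.1 the policyholder must meet clear and convincing evidence (weight is at least 68): on (a) the weight is 79, which does reach 68, so (a) meets the standard; on (b) the weight is 68, ≥ 68, so (b) meets the standard.
  All elements met. The burden passes to the insurer.
At Stage I.2 the insurer must meet a production showing (weight exceeds 8): on (c) the weight is 19, which does exceed 8, so (c) meets the standard; on (d) the weight is 2 (the policyholder's 4 is given no effect), which does not exceed 8, so (d) does not meet the standard.
  Not every element is met, so the insurer fails to carry Stage I.2.
So the policyholder prevails on this issue.
— Issue II —
Stage II.1 (policyholder, the preponderance of the evidence, weight is at least 49): (e) 54 (insurer's 84 disregarded) ≥ 49 — meets.
  Stage II.1 is satisfied; the policyholder continues to bear the burden.
Stage II.2 (policyholder, a clear and cogent showing, weight is at least 73): (f) 73 ≥ 73 — meets; (g) 79 (insurer's 48 disregarded) ≥ 73 — meets.
  Stage II.2 carried; the burden shifts to the insurer.
Stage II.3 (insurer, the preponderance of the evidence, weight is at least 49): (h) 56 ≥ 49 — meets; (i) 49 ≥ 49 — meets.
  Stage II.3 carried; the final stage is satisfied.
Every stage carried; the insurer prevails on this issue.
Per-issue: Issue I → policyholder; Issue II → insurer. The policyholder must prevail on at least one issue; overall, the policyholder prevails.

policyholder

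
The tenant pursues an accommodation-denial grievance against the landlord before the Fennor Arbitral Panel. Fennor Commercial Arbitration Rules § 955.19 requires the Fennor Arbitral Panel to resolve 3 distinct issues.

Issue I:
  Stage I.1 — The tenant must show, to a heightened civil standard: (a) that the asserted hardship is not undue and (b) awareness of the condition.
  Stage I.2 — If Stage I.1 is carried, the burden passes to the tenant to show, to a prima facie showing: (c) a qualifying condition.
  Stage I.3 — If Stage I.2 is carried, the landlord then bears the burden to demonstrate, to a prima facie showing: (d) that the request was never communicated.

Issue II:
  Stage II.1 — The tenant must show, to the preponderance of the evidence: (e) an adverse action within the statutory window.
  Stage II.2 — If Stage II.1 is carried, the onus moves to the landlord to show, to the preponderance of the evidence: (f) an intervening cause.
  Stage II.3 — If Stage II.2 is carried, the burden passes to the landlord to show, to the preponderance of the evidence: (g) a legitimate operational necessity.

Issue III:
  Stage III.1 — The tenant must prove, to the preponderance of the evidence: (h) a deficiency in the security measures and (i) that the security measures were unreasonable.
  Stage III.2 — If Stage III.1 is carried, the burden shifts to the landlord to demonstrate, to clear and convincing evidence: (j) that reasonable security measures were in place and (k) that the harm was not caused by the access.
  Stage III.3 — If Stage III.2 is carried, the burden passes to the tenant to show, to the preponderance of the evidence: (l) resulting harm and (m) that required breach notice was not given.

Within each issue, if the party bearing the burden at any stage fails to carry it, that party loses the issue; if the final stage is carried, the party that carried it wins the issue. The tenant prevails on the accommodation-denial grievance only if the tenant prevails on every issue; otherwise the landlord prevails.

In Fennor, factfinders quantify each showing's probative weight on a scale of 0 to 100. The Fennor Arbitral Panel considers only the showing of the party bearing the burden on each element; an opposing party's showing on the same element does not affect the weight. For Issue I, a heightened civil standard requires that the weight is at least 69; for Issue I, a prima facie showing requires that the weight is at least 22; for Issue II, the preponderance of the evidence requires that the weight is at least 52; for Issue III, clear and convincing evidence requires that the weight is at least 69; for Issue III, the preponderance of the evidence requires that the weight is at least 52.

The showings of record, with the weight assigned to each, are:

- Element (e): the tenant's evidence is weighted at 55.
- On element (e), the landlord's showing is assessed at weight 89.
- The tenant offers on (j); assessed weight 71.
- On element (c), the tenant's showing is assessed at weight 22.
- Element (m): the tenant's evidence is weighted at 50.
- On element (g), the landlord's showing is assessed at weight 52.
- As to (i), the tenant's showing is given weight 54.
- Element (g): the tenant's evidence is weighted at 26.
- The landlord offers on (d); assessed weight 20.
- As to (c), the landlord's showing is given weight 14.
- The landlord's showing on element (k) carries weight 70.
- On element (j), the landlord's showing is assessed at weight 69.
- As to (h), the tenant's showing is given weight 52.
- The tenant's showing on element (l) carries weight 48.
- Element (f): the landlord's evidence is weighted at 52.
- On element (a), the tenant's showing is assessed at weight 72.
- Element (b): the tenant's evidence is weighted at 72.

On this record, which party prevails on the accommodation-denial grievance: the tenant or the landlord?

landlord

— Issue I —
At Stage I.1 the tenant must meet a heightened civil standard (weight is at least 69): on (a) the weight is 72, ≥ 69, so (a) meets the standard; on (b) the weight is 72, which does reach 69, so (b) meets the standard.
  Stage I.1 is satisfied; the tenant continues to bear the burden.
At Stage I.2 the tenant must meet a prima facie showing (weight is at least 22): on (c) the weight is 22 (the landlord's 14 is given no effect), which does reach 22, so (c) meets the standard.
  All elements met. The burden passes to the landlord.
At Stage I.3 the landlord must meet a prima facie showing (weight is at least 22): on (d) the weight is 20, < 22, so (d) does not meet the standard.
  The landlord does not carry Stage I.3.
The tenant prevails on this issue.
— Issue II —
Stage II.1 — burden on tenant; standard: the preponderance of the evidence (weight is at least 52).
    (e): 55 (landlord's 89 disregarded) ≥ 52 [met]
  The tenant carries Stage II.1; the landlord now bears the burden.
Stage II.2 — burden on landlord; standard: the preponderance of the evidence (weight is at least 52).
    (f): 52 ≥ 52 [met]
  Stage II.2 is satisfied; the landlord continues to bear the burden.
Stage II.3 — burden on landlord; standard: the preponderance of the evidence (weight is at least 52).
    (g): 52 (tenant's 26 disregarded) ≥ 52 [met]
  All elements met at the final stage.
All stages carried — the landlord prevails on this issue.
— Issue III —
Stage III.1 — burden on tenant; standard: the preponderance of the evidence (weight is at least 52).
    (h): 52 ≥ 52 [met]
    (i): 54 ≥ 52 [met]
  Stage III.1 is satisfied; the onus moves to the landlord.
Stage III.2 — burden on landlord; standard: clear and convincing evidence (weight is at least 69).
    (j): 69 (tenant's 71 disregarded) ≥ 69 [met]
    (k): 70 ≥ 69 [met]
  The landlord carries Stage III.2; the tenant now bears the burden.
Stage III.3 — burden on tenant; standard: the preponderance of the evidence (weight is at least 52).
    (l): 48 < 52 [not met]
    (m): 50 < 52 [not met]
  The tenant does not carry Stage III.3.
The analysis ends at Stage III.3; the landlord prevails on this issue.
Per-issue: Issue I → tenant; Issue II → landlord; Issue III → landlord. The tenant must prevail on every issue; overall, the landlord prevails.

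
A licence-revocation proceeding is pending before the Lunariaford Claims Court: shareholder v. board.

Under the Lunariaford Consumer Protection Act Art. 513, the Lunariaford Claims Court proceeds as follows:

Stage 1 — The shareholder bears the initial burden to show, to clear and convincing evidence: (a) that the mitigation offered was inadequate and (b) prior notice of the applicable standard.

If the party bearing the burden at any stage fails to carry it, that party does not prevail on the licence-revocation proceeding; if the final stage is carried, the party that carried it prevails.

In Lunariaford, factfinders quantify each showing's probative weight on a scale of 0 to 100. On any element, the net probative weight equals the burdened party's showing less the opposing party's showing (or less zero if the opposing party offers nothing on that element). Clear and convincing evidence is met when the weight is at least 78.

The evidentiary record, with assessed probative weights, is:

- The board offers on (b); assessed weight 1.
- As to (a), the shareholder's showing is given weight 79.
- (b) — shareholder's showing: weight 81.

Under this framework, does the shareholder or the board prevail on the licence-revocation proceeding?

Stage 1 (shareholder, clear and convincing evidence, weight is at least 78): (a) 79 ≥ 78 — meets; (b) net 81−1=80 ≥ 78 — meets.
  The shareholder carries the last stage.
Every stage carried; the shareholder prevails.

shareholder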